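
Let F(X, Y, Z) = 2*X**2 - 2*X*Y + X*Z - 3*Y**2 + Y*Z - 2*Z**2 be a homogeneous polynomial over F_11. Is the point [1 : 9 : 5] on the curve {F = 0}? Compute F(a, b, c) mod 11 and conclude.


F(1,9,5) ≡ 5 (mod 11); P is NOT on the curve.

Evaluate F(1, 9, 5) term-by-term (mod 11).
  2*X**2 ↦ 2·1·1·1 = 2
  -2*X*Y ↦ -2·1·9·1 = -18
  X*Z ↦ 1·1·1·5 = 5
  -3*Y**2 ↦ -3·1·81·1 = -243
  Y*Z ↦ 1·1·9·5 = 45
  -2*Z**2 ↦ -2·1·1·25 = -50
Sum: F(1, 9, 5) = (2) + (-18) + (5) + (-243) + (45) + (-50) = -259.
Reducing mod 11: -259 ≡ 5 (mod 11).
Since F(a, b, c) ≡ 5 ≠ 0 (mod 11), P does NOT lie on the curve.


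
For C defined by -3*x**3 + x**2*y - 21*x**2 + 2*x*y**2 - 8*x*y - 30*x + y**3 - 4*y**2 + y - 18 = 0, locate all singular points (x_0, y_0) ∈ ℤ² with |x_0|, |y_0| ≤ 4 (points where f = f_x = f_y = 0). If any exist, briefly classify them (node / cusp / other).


Singular points: {(-2, 3)}; classification: cusp.

Compute partial derivatives:
  f_x = -9*x**2 + 2*x*y - 42*x + 2*y**2 - 8*y - 30.
  f_y = x**2 + 4*x*y - 8*x + 3*y**2 - 8*y + 1.
Scan x_0 ∈ {−4, ..., 4}. For each x_0, f_y(x_0, y) is a polynomial in y; find its integer roots y ∈ {−4, ..., 4}, then test f_x and f at those candidates.
  x = -4: f_y(-4, y) = 3*y**2 - 24*y + 49; no integer root y with |y| ≤ 4.
  x = -3: f_y(-3, y) = 3*y**2 - 20*y + 34; no integer root y with |y| ≤ 4.
  x = -2: f_y(-2, y) = 3*y**2 - 16*y + 21; vanishes at y ∈ {3}. (-2, 3): f_x = 0, f = 0 — SINGULAR.
  x = -1: f_y(-1, y) = 3*y**2 - 12*y + 10; no integer root y with |y| ≤ 4.
  x = 0: f_y(0, y) = 3*y**2 - 8*y + 1; no integer root y with |y| ≤ 4.
  x = 1: f_y(1, y) = 3*y**2 - 4*y - 6; no integer root y with |y| ≤ 4.
  x = 2: f_y(2, y) = 3*y**2 - 11; no integer root y with |y| ≤ 4.
  x = 3: f_y(3, y) = 3*y**2 + 4*y - 14; no integer root y with |y| ≤ 4.
  x = 4: f_y(4, y) = 3*y**2 + 8*y - 15; no integer root y with |y| ≤ 4.
Only singular point on the grid: (-2, 3).
Classify: substitute x = -2 + u, y = 3 + v and expand: f = -3*u**3 + u**2*v + 2*u*v**2 + v**3 + v**2.
No constant or linear terms (consistent with a singular point). Quadratic part: v**2. Cubic part: -3*u**3 + u**2*v + 2*u*v**2 + v**3.
The quadratic part v**2 is a perfect square, so there is a single (double) tangent line v = 0, i.e. y = 3. Restricting the cubic part to that line (v = 0) leaves -3*u**3 ≠ 0, so f is not divisible by v and the branch is v² ≈ 3*u**3 to lowest order — this is a cusp.
Classification: cusp.


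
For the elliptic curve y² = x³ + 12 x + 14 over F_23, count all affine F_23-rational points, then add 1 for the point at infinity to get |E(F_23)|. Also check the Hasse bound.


Affine points = {(1, 2), (1, 21), (2, 0), (3, 10), (3, 13), (6, 7), (6, 16), (7, 2), (7, 21), (8, 1), (8, 22), (9, 0), (12, 0), (15, 2), (15, 21), (16, 1), (16, 22), (17, 5), (17, 18), (18, 6), (18, 17), (22, 1), (22, 22)}; affine count = 23; |E(F_23)| = 24.

Discriminant check: Δ ∝ 4a³ + 27b² = 4·12³ + 27·14² = 4·1728 + 27·196 ≡ 14 (mod 23). Nonzero ⇒ E is nonsingular.
For each x ∈ F_23, compute rhs = x³ + 12·x + 14 mod 23, then count y ∈ F_23 with y² ≡ rhs.
  x = 0: rhs = 14, matching y values: none (0 points).
  x = 1: rhs = 4, matching y values: 2, 21 (2 points).
  x = 2: rhs = 0, matching y values: 0 (1 points).
  x = 3: rhs = 8, matching y values: 10, 13 (2 points).
  x = 4: rhs = 11, matching y values: none (0 points).
  x = 5: rhs = 15, matching y values: none (0 points).
  x = 6: rhs = 3, matching y values: 7, 16 (2 points).
  x = 7: rhs = 4, matching y values: 2, 21 (2 points).
  x = 8: rhs = 1, matching y values: 1, 22 (2 points).
  x = 9: rhs = 0, matching y values: 0 (1 points).
  x = 10: rhs = 7, matching y values: none (0 points).
  x = 11: rhs = 5, matching y values: none (0 points).
  x = 12: rhs = 0, matching y values: 0 (1 points).
  x = 13: rhs = 21, matching y values: none (0 points).
  x = 14: rhs = 5, matching y values: none (0 points).
  x = 15: rhs = 4, matching y values: 2, 21 (2 points).
  x = 16: rhs = 1, matching y values: 1, 22 (2 points).
  x = 17: rhs = 2, matching y values: 5, 18 (2 points).
  x = 18: rhs = 13, matching y values: 6, 17 (2 points).
  x = 19: rhs = 17, matching y values: none (0 points).
  x = 20: rhs = 20, matching y values: none (0 points).
  x = 21: rhs = 5, matching y values: none (0 points).
  x = 22: rhs = 1, matching y values: 1, 22 (2 points).
Total affine count: 23.
Full point count |E(F_23)| = 23 + 1 = 24.
Hasse bound: |24 − (23+1)| = |0| = 0 ≤ 2√23 ≈ 9.5917 ✓.


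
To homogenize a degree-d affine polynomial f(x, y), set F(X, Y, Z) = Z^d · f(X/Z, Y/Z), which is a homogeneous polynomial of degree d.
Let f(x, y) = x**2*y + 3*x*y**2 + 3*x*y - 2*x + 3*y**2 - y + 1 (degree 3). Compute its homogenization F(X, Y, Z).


F(X, Y, Z) = X**2*Y + 3*X*Y**2 + 3*X*Y*Z - 2*X*Z**2 + 3*Y**2*Z - Y*Z**2 + Z**3

deg(f) = 3.
Substitute x = X/Z, y = Y/Z into f, then multiply by Z^3.
  monomial 1·x^2·y^1 ↦ 1·X^2·Y^1·Z^0.
  monomial 3·x^1·y^2 ↦ 3·X^1·Y^2·Z^0.
  monomial 3·x^1·y^1 ↦ 3·X^1·Y^1·Z^1.
  monomial -2·x^1·y^0 ↦ -2·X^1·Y^0·Z^2.
  monomial 3·x^0·y^2 ↦ 3·X^0·Y^2·Z^1.
  monomial -1·x^0·y^1 ↦ -1·X^0·Y^1·Z^2.
  monomial 1·x^0·y^0 ↦ 1·X^0·Y^0·Z^3.
Collecting: F(X, Y, Z) = X**2*Y + 3*X*Y**2 + 3*X*Y*Z - 2*X*Z**2 + 3*Y**2*Z - Y*Z**2 + Z**3.


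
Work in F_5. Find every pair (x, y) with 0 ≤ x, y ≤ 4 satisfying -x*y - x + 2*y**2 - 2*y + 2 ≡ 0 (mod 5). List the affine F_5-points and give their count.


Affine F_5-points: {(1, 1), (1, 3), (2, 0), (2, 2)}; count = 4.

For each of the 25 pairs (x, y) ∈ F_5², evaluate f(x, y) mod 5. Record the zeros.
  x = 0: [0↦2, 1↦2, 2↦1, 3↦4, 4↦1]  zeros at y ∈ ∅
  x = 1: [0↦1, 1↦0, 2↦3, 3↦0, 4↦1]  zeros at y ∈ {1, 3}
  x = 2: [0↦0, 1↦3, 2↦0, 3↦1, 4↦1]  zeros at y ∈ {0, 2}
  x = 3: [0↦4, 1↦1, 2↦2, 3↦2, 4↦1]  zeros at y ∈ ∅
  x = 4: [0↦3, 1↦4, 2↦4, 3↦3, 4↦1]  zeros at y ∈ ∅
Collecting zeros: affine points = {(1, 1), (1, 3), (2, 0), (2, 2)}.
Total count |C(F_5)_aff| = 4.


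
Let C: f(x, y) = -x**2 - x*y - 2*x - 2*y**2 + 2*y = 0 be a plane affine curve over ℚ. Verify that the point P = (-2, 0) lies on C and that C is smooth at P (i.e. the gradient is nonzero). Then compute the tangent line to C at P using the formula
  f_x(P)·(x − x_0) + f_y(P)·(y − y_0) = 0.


Tangent line at P: 2*x + 4*y + 4 = 0.

Step 1: f(-2, 0) = 0, so P lies on C.
Step 2: partial derivatives
  f_x(x, y) = -2*x - y - 2, f_y(x, y) = -x - 4*y + 2.
  f_x(P) = 2, f_y(P) = 4 (gradient nonzero, so P is smooth).
Step 3: tangent line at P: 2·(x − -2) + 4·(y − 0) = 0.
Expanding: 2*x + 4*y + 4 = 0.


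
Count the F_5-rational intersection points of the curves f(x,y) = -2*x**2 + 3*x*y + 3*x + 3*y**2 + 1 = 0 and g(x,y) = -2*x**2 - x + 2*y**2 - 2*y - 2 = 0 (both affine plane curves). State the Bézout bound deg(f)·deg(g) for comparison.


Common zeros: ∅; count = 0; Bézout bound = 4.

deg(f) = 2, deg(g) = 2, so Bézout bound = 4.
Scan x ∈ F_5. For each x, list the y ∈ F_5 with f(x, y) ≡ 0 and those with g(x, y) ≡ 0 (mod 5); the common zeros in that column are the intersection.
  x = 0: f ≡ 0 at y ∈ ∅; g ≡ 0 at y ∈ {3}; common: ∅.
  x = 1: f ≡ 0 at y ∈ {2}; g ≡ 0 at y ∈ {0, 1}; common: ∅.
  x = 2: f ≡ 0 at y ∈ ∅; g ≡ 0 at y ∈ {3}; common: ∅.
  x = 3: f ≡ 0 at y ∈ ∅; g ≡ 0 at y ∈ ∅; common: ∅.
  x = 4: f ≡ 0 at y ∈ ∅; g ≡ 0 at y ∈ ∅; common: ∅.
Collecting: common zeros = ∅, so the count is 0.
Comparison with the Bézout bound: 0 ≤ 4 = deg(f)·deg(g), as expected for curves with no common component (the affine F_5-count falls short of the bound because intersections may lie at infinity, over extension fields, or carry multiplicity).


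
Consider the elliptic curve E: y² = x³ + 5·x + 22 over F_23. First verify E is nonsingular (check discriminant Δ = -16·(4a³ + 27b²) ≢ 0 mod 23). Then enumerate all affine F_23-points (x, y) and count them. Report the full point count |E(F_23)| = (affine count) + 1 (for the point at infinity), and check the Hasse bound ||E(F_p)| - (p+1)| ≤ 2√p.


Affine points = {(3, 8), (3, 15), (7, 3), (7, 20), (12, 4), (12, 19), (16, 9), (16, 14), (17, 11), (17, 12), (20, 7), (20, 16), (21, 2), (21, 21), (22, 4), (22, 19)}; affine count = 16; |E(F_23)| = 17.

Discriminant check: Δ ∝ 4a³ + 27b² = 4·5³ + 27·22² = 4·125 + 27·484 ≡ 21 (mod 23). Nonzero ⇒ E is nonsingular.
For each x ∈ F_23, compute rhs = x³ + 5·x + 22 mod 23, then count y ∈ F_23 with y² ≡ rhs.
  x = 0: rhs = 22, matching y values: none (0 points).
  x = 1: rhs = 5, matching y values: none (0 points).
  x = 2: rhs = 17, matching y values: none (0 points).
  x = 3: rhs = 18, matching y values: 8, 15 (2 points).
  x = 4: rhs = 14, matching y values: none (0 points).
  x = 5: rhs = 11, matching y values: none (0 points).
  x = 6: rhs = 15, matching y values: none (0 points).
  x = 7: rhs = 9, matching y values: 3, 20 (2 points).
  x = 8: rhs = 22, matching y values: none (0 points).
  x = 9: rhs = 14, matching y values: none (0 points).
  x = 10: rhs = 14, matching y values: none (0 points).
  x = 11: rhs = 5, matching y values: none (0 points).
  x = 12: rhs = 16, matching y values: 4, 19 (2 points).
  x = 13: rhs = 7, matching y values: none (0 points).
  x = 14: rhs = 7, matching y values: none (0 points).
  x = 15: rhs = 22, matching y values: none (0 points).
  x = 16: rhs = 12, matching y values: 9, 14 (2 points).
  x = 17: rhs = 6, matching y values: 11, 12 (2 points).
  x = 18: rhs = 10, matching y values: none (0 points).
  x = 19: rhs = 7, matching y values: none (0 points).
  x = 20: rhs = 3, matching y values: 7, 16 (2 points).
  x = 21: rhs = 4, matching y values: 2, 21 (2 points).
  x = 22: rhs = 16, matching y values: 4, 19 (2 points).
Total affine count: 16.
Full point count |E(F_23)| = 16 + 1 = 17.
Hasse bound: |17 − (23+1)| = |-7| = 7 ≤ 2√23 ≈ 9.5917 ✓.


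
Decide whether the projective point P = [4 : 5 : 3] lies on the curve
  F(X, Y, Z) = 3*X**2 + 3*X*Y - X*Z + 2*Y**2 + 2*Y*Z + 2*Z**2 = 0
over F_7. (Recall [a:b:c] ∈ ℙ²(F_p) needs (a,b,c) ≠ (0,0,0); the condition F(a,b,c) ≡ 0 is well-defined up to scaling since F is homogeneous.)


F(4,5,3) ≡ 5 (mod 7); P is NOT on the curve.

Evaluate F(4, 5, 3) term-by-term (mod 7).
  3*X**2 ↦ 3·16·1·1 = 48
  3*X*Y ↦ 3·4·5·1 = 60
  -X*Z ↦ -1·4·1·3 = -12
  2*Y**2 ↦ 2·1·25·1 = 50
  2*Y*Z ↦ 2·1·5·3 = 30
  2*Z**2 ↦ 2·1·1·9 = 18
Sum: F(4, 5, 3) = (48) + (60) + (-12) + (50) + (30) + (18) = 194.
Reducing mod 7: 194 ≡ 5 (mod 7).
Since F(a, b, c) ≡ 5 ≠ 0 (mod 7), P does NOT lie on the curve.


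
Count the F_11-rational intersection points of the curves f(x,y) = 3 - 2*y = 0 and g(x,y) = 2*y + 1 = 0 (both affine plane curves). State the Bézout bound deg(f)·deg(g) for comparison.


Common zeros: ∅; count = 0; Bézout bound = 1.

deg(f) = 1, deg(g) = 1, so Bézout bound = 1.
Scan x ∈ F_11. For each x, list the y ∈ F_11 with f(x, y) ≡ 0 and those with g(x, y) ≡ 0 (mod 11); the common zeros in that column are the intersection.
  x = 0: f ≡ 0 at y ∈ {7}; g ≡ 0 at y ∈ {5}; common: ∅.
  x = 1: f ≡ 0 at y ∈ {7}; g ≡ 0 at y ∈ {5}; common: ∅.
  x = 2: f ≡ 0 at y ∈ {7}; g ≡ 0 at y ∈ {5}; common: ∅.
  x = 3: f ≡ 0 at y ∈ {7}; g ≡ 0 at y ∈ {5}; common: ∅.
  x = 4: f ≡ 0 at y ∈ {7}; g ≡ 0 at y ∈ {5}; common: ∅.
  x = 5: f ≡ 0 at y ∈ {7}; g ≡ 0 at y ∈ {5}; common: ∅.
  x = 6: f ≡ 0 at y ∈ {7}; g ≡ 0 at y ∈ {5}; common: ∅.
  x = 7: f ≡ 0 at y ∈ {7}; g ≡ 0 at y ∈ {5}; common: ∅.
  x = 8: f ≡ 0 at y ∈ {7}; g ≡ 0 at y ∈ {5}; common: ∅.
  x = 9: f ≡ 0 at y ∈ {7}; g ≡ 0 at y ∈ {5}; common: ∅.
  x = 10: f ≡ 0 at y ∈ {7}; g ≡ 0 at y ∈ {5}; common: ∅.
Collecting: common zeros = ∅, so the count is 0.
Comparison with the Bézout bound: 0 ≤ 1 = deg(f)·deg(g), as expected for curves with no common component (the affine F_11-count falls short of the bound because intersections may lie at infinity, over extension fields, or carry multiplicity).


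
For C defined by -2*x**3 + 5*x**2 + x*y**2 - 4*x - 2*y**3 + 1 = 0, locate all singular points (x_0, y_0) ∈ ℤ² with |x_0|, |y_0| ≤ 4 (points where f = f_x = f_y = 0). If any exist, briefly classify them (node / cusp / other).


Singular points: {(1, 0)}; classification: node.

Compute partial derivatives:
  f_x = -6*x**2 + 10*x + y**2 - 4.
  f_y = 2*x*y - 6*y**2.
Scan x_0 ∈ {−4, ..., 4}. For each x_0, f_y(x_0, y) is a polynomial in y; find its integer roots y ∈ {−4, ..., 4}, then test f_x and f at those candidates.
  x = -4: f_y(-4, y) = -6*y**2 - 8*y; vanishes at y ∈ {0}. (-4, 0): f_x = -140 ≠ 0.
  x = -3: f_y(-3, y) = -6*y**2 - 6*y; vanishes at y ∈ {-1, 0}. (-3, -1): f_x = -87 ≠ 0; (-3, 0): f_x = -88 ≠ 0.
  x = -2: f_y(-2, y) = -6*y**2 - 4*y; vanishes at y ∈ {0}. (-2, 0): f_x = -48 ≠ 0.
  x = -1: f_y(-1, y) = -6*y**2 - 2*y; vanishes at y ∈ {0}. (-1, 0): f_x = -20 ≠ 0.
  x = 0: f_y(0, y) = -6*y**2; vanishes at y ∈ {0}. (0, 0): f_x = -4 ≠ 0.
  x = 1: f_y(1, y) = -6*y**2 + 2*y; vanishes at y ∈ {0}. (1, 0): f_x = 0, f = 0 — SINGULAR.
  x = 2: f_y(2, y) = -6*y**2 + 4*y; vanishes at y ∈ {0}. (2, 0): f_x = -8 ≠ 0.
  x = 3: f_y(3, y) = -6*y**2 + 6*y; vanishes at y ∈ {0, 1}. (3, 0): f_x = -28 ≠ 0; (3, 1): f_x = -27 ≠ 0.
  x = 4: f_y(4, y) = -6*y**2 + 8*y; vanishes at y ∈ {0}. (4, 0): f_x = -60 ≠ 0.
Only singular point on the grid: (1, 0).
Classify: substitute x = 1 + u, y = 0 + v and expand: f = -2*u**3 - u**2 + u*v**2 - 2*v**3 + v**2.
No constant or linear terms (consistent with a singular point). Quadratic part: -u**2 + v**2. Cubic part: -2*u**3 + u*v**2 - 2*v**3.
The quadratic part v**2 - u**2 = (v − u)(v + u) splits into two distinct linear factors, so there are two distinct tangent lines y − 0 = ±(x − 1) — this is a node (ordinary double point).
Classification: node.


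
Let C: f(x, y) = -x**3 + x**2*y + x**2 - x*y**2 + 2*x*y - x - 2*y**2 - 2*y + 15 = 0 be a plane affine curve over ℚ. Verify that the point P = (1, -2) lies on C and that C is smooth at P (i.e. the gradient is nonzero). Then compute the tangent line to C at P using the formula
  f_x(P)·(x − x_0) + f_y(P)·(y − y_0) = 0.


Tangent line at P: -14*x + 13*y + 40 = 0.

Step 1: f(1, -2) = 0, so P lies on C.
Step 2: partial derivatives
  f_x(x, y) = -3*x**2 + 2*x*y + 2*x - y**2 + 2*y - 1, f_y(x, y) = x**2 - 2*x*y + 2*x - 4*y - 2.
  f_x(P) = -14, f_y(P) = 13 (gradient nonzero, so P is smooth).
Step 3: tangent line at P: -14·(x − 1) + 13·(y − -2) = 0.
Expanding: -14*x + 13*y + 40 = 0.


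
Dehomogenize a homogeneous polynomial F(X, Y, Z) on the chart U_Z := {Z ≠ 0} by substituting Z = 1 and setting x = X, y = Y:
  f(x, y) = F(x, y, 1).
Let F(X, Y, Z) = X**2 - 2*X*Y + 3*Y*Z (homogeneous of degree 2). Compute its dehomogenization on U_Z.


f(x, y) = x**2 - 2*x*y + 3*y

On U_Z we set Z = 1. Each monomial c·X^i·Y^j·Z^k in F becomes c·x^i·y^j·1^k = c·x^i·y^j.
Substituting Z = 1: F(X, Y, 1) = x**2 - 2*x*y + 3*y.
Note: deg(f) ≤ deg(F) = 2; strict inequality happens when F is divisible by Z (lost terms).


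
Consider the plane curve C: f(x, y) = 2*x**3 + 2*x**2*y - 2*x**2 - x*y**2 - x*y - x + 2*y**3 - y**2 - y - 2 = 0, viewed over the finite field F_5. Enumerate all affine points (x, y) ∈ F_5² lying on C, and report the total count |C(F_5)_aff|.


Affine F_5-points: {(0, 3), (1, 2), (4, 0), (4, 2), (4, 3)}; count = 5.

For each of the 25 pairs (x, y) ∈ F_5², evaluate f(x, y) mod 5. Record the zeros.
  x = 0: [0↦3, 1↦3, 2↦3, 3↦0, 4↦1]  zeros at y ∈ {3}
  x = 1: [0↦2, 1↦2, 2↦0, 3↦3, 4↦3]  zeros at y ∈ {2}
  x = 2: [0↦4, 1↦3, 2↦3, 3↦1, 4↦4]  zeros at y ∈ ∅
  x = 3: [0↦1, 1↦3, 2↦4, 3↦1, 4↦1]  zeros at y ∈ ∅
  x = 4: [0↦0, 1↦4, 2↦0, 3↦0, 4↦1]  zeros at y ∈ {0, 2, 3}
Collecting zeros: affine points = {(0, 3), (1, 2), (4, 0), (4, 2), (4, 3)}.
Total count |C(F_5)_aff| = 5.


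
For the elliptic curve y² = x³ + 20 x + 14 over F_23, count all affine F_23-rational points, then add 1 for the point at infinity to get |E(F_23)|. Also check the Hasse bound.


Affine points = {(1, 9), (1, 14), (2, 4), (2, 19), (3, 3), (3, 20), (5, 3), (5, 20), (9, 7), (9, 16), (10, 8), (10, 15), (11, 1), (11, 22), (12, 2), (12, 21), (14, 5), (14, 18), (15, 3), (15, 20), (17, 0), (19, 10), (19, 13), (21, 9), (21, 14), (22, 4), (22, 19)}; affine count = 27; |E(F_23)| = 28.

Discriminant check: Δ ∝ 4a³ + 27b² = 4·20³ + 27·14² = 4·8000 + 27·196 ≡ 9 (mod 23). Nonzero ⇒ E is nonsingular.
For each x ∈ F_23, compute rhs = x³ + 20·x + 14 mod 23, then count y ∈ F_23 with y² ≡ rhs.
  x = 0: rhs = 14, matching y values: none (0 points).
  x = 1: rhs = 12, matching y values: 9, 14 (2 points).
  x = 2: rhs = 16, matching y values: 4, 19 (2 points).
  x = 3: rhs = 9, matching y values: 3, 20 (2 points).
  x = 4: rhs = 20, matching y values: none (0 points).
  x = 5: rhs = 9, matching y values: 3, 20 (2 points).
  x = 6: rhs = 5, matching y values: none (0 points).
  x = 7: rhs = 14, matching y values: none (0 points).
  x = 8: rhs = 19, matching y values: none (0 points).
  x = 9: rhs = 3, matching y values: 7, 16 (2 points).
  x = 10: rhs = 18, matching y values: 8, 15 (2 points).
  x = 11: rhs = 1, matching y values: 1, 22 (2 points).
  x = 12: rhs = 4, matching y values: 2, 21 (2 points).
  x = 13: rhs = 10, matching y values: none (0 points).
  x = 14: rhs = 2, matching y values: 5, 18 (2 points).
  x = 15: rhs = 9, matching y values: 3, 20 (2 points).
  x = 16: rhs = 14, matching y values: none (0 points).
  x = 17: rhs = 0, matching y values: 0 (1 points).
  x = 18: rhs = 19, matching y values: none (0 points).
  x = 19: rhs = 8, matching y values: 10, 13 (2 points).
  x = 20: rhs = 19, matching y values: none (0 points).
  x = 21: rhs = 12, matching y values: 9, 14 (2 points).
  x = 22: rhs = 16, matching y values: 4, 19 (2 points).
Total affine count: 27.
Full point count |E(F_23)| = 27 + 1 = 28.
Hasse bound: |28 − (23+1)| = |4| = 4 ≤ 2√23 ≈ 9.5917 ✓.


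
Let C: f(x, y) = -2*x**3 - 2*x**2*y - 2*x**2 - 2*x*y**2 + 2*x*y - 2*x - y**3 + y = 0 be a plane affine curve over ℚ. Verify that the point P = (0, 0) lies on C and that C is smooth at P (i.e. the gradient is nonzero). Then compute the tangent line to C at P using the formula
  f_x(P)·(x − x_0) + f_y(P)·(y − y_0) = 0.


Tangent line at P: -2*x + y = 0.

Step 1: f(0, 0) = 0, so P lies on C.
Step 2: partial derivatives
  f_x(x, y) = -6*x**2 - 4*x*y - 4*x - 2*y**2 + 2*y - 2, f_y(x, y) = -2*x**2 - 4*x*y + 2*x - 3*y**2 + 1.
  f_x(P) = -2, f_y(P) = 1 (gradient nonzero, so P is smooth).
Step 3: tangent line at P: -2·(x − 0) + 1·(y − 0) = 0.
Expanding: -2*x + y = 0.


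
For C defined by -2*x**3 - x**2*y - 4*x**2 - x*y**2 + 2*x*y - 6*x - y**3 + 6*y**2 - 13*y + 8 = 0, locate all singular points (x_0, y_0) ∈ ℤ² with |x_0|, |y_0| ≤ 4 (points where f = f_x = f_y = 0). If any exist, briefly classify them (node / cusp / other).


Singular points: {(-1, 2)}; classification: cusp.

Compute partial derivatives:
  f_x = -6*x**2 - 2*x*y - 8*x - y**2 + 2*y - 6.
  f_y = -x**2 - 2*x*y + 2*x - 3*y**2 + 12*y - 13.
Scan x_0 ∈ {−4, ..., 4}. For each x_0, f_y(x_0, y) is a polynomial in y; find its integer roots y ∈ {−4, ..., 4}, then test f_x and f at those candidates.
  x = -4: f_y(-4, y) = -3*y**2 + 20*y - 37; no integer root y with |y| ≤ 4.
  x = -3: f_y(-3, y) = -3*y**2 + 18*y - 28; no integer root y with |y| ≤ 4.
  x = -2: f_y(-2, y) = -3*y**2 + 16*y - 21; vanishes at y ∈ {3}. (-2, 3): f_x = -5 ≠ 0.
  x = -1: f_y(-1, y) = -3*y**2 + 14*y - 16; vanishes at y ∈ {2}. (-1, 2): f_x = 0, f = 0 — SINGULAR.
  x = 0: f_y(0, y) = -3*y**2 + 12*y - 13; no integer root y with |y| ≤ 4.
  x = 1: f_y(1, y) = -3*y**2 + 10*y - 12; no integer root y with |y| ≤ 4.
  x = 2: f_y(2, y) = -3*y**2 + 8*y - 13; no integer root y with |y| ≤ 4.
  x = 3: f_y(3, y) = -3*y**2 + 6*y - 16; no integer root y with |y| ≤ 4.
  x = 4: f_y(4, y) = -3*y**2 + 4*y - 21; no integer root y with |y| ≤ 4.
Only singular point on the grid: (-1, 2).
Classify: substitute x = -1 + u, y = 2 + v and expand: f = -2*u**3 - u**2*v - u*v**2 - v**3 + v**2.
No constant or linear terms (consistent with a singular point). Quadratic part: v**2. Cubic part: -2*u**3 - u**2*v - u*v**2 - v**3.
The quadratic part v**2 is a perfect square, so there is a single (double) tangent line v = 0, i.e. y = 2. Restricting the cubic part to that line (v = 0) leaves -2*u**3 ≠ 0, so f is not divisible by v and the branch is v² ≈ 2*u**3 to lowest order — this is a cusp.
Classification: cusp.


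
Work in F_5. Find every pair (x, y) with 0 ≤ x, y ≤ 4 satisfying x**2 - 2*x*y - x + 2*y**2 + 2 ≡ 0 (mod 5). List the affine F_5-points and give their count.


Affine F_5-points: {(0, 2), (0, 3), (2, 3), (2, 4)}; count = 4.

For each of the 25 pairs (x, y) ∈ F_5², evaluate f(x, y) mod 5. Record the zeros.
  x = 0: [0↦2, 1↦4, 2↦0, 3↦0, 4↦4]  zeros at y ∈ {2, 3}
  x = 1: [0↦2, 1↦2, 2↦1, 3↦4, 4↦1]  zeros at y ∈ ∅
  x = 2: [0↦4, 1↦2, 2↦4, 3↦0, 4↦0]  zeros at y ∈ {3, 4}
  x = 3: [0↦3, 1↦4, 2↦4, 3↦3, 4↦1]  zeros at y ∈ ∅
  x = 4: [0↦4, 1↦3, 2↦1, 3↦3, 4↦4]  zeros at y ∈ ∅
Collecting zeros: affine points = {(0, 2), (0, 3), (2, 3), (2, 4)}.
Total count |C(F_5)_aff| = 4.


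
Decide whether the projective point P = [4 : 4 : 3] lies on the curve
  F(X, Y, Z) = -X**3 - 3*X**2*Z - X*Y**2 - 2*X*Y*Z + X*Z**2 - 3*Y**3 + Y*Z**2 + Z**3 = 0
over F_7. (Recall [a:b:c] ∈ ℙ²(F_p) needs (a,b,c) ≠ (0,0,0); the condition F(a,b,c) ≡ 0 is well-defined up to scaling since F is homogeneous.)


F(4,4,3) ≡ 1 (mod 7); P is NOT on the curve.

Evaluate F(4, 4, 3) term-by-term (mod 7).
  -X**3 ↦ -1·64·1·1 = -64
  -3*X**2*Z ↦ -3·16·1·3 = -144
  -X*Y**2 ↦ -1·4·16·1 = -64
  -2*X*Y*Z ↦ -2·4·4·3 = -96
  X*Z**2 ↦ 1·4·1·9 = 36
  -3*Y**3 ↦ -3·1·64·1 = -192
  Y*Z**2 ↦ 1·1·4·9 = 36
  Z**3 ↦ 1·1·1·27 = 27
Sum: F(4, 4, 3) = (-64) + (-144) + (-64) + (-96) + (36) + (-192) + (36) + (27) = -461.
Reducing mod 7: -461 ≡ 1 (mod 7).
Since F(a, b, c) ≡ 1 ≠ 0 (mod 7), P does NOT lie on the curve.


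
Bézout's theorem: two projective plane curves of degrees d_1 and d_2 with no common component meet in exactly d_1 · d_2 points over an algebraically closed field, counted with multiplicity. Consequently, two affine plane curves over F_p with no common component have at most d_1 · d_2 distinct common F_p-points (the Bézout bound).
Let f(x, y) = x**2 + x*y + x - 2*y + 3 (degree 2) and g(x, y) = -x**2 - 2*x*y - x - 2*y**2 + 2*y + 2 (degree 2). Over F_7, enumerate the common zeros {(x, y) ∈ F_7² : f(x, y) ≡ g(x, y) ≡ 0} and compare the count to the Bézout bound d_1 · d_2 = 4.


Common zeros: {(4, 6), (5, 3)}; count = 2; Bézout bound = 4.

deg(f) = 2, deg(g) = 2, so Bézout bound = 4.
Scan x ∈ F_7. For each x, list the y ∈ F_7 with f(x, y) ≡ 0 and those with g(x, y) ≡ 0 (mod 7); the common zeros in that column are the intersection.
  x = 0: f ≡ 0 at y ∈ {5}; g ≡ 0 at y ∈ ∅; common: ∅.
  x = 1: f ≡ 0 at y ∈ {5}; g ≡ 0 at y ∈ {0}; common: ∅.
  x = 2: f ≡ 0 at y ∈ ∅; g ≡ 0 at y ∈ {3}; common: ∅.
  x = 3: f ≡ 0 at y ∈ {6}; g ≡ 0 at y ∈ ∅; common: ∅.
  x = 4: f ≡ 0 at y ∈ {6}; g ≡ 0 at y ∈ {5, 6}; common: {6}.
  x = 5: f ≡ 0 at y ∈ {3}; g ≡ 0 at y ∈ {0, 3}; common: {3}.
  x = 6: f ≡ 0 at y ∈ {1}; g ≡ 0 at y ∈ {4, 5}; common: ∅.
Collecting: common zeros = {(4, 6), (5, 3)}, so the count is 2.
Comparison with the Bézout bound: 2 ≤ 4 = deg(f)·deg(g), as expected for curves with no common component (the affine F_7-count falls short of the bound because intersections may lie at infinity, over extension fields, or carry multiplicity).


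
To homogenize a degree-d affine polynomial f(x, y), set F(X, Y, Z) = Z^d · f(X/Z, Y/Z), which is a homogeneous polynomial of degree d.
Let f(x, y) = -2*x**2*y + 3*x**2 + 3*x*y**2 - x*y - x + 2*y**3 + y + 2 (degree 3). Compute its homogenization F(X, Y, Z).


F(X, Y, Z) = -2*X**2*Y + 3*X**2*Z + 3*X*Y**2 - X*Y*Z - X*Z**2 + 2*Y**3 + Y*Z**2 + 2*Z**3

deg(f) = 3.
Substitute x = X/Z, y = Y/Z into f, then multiply by Z^3.
  monomial -2·x^2·y^1 ↦ -2·X^2·Y^1·Z^0.
  monomial 3·x^2·y^0 ↦ 3·X^2·Y^0·Z^1.
  monomial 3·x^1·y^2 ↦ 3·X^1·Y^2·Z^0.
  monomial -1·x^1·y^1 ↦ -1·X^1·Y^1·Z^1.
  monomial -1·x^1·y^0 ↦ -1·X^1·Y^0·Z^2.
  monomial 2·x^0·y^3 ↦ 2·X^0·Y^3·Z^0.
  monomial 1·x^0·y^1 ↦ 1·X^0·Y^1·Z^2.
  monomial 2·x^0·y^0 ↦ 2·X^0·Y^0·Z^3.
Collecting: F(X, Y, Z) = -2*X**2*Y + 3*X**2*Z + 3*X*Y**2 - X*Y*Z - X*Z**2 + 2*Y**3 + Y*Z**2 + 2*Z**3.


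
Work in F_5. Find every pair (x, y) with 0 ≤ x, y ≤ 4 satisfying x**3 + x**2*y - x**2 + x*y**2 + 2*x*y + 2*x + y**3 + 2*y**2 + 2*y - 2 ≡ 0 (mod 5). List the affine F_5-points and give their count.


Affine F_5-points: {(1, 0), (1, 2), (2, 2), (3, 1), (3, 3)}; count = 5.

For each of the 25 pairs (x, y) ∈ F_5², evaluate f(x, y) mod 5. Record the zeros.
  x = 0: [0↦3, 1↦3, 2↦3, 3↦4, 4↦2]  zeros at y ∈ ∅
  x = 1: [0↦0, 1↦4, 2↦0, 3↦4, 4↦2]  zeros at y ∈ {0, 2}
  x = 2: [0↦1, 1↦1, 2↦0, 3↦4, 4↦4]  zeros at y ∈ {2}
  x = 3: [0↦2, 1↦0, 2↦4, 3↦0, 4↦4]  zeros at y ∈ {1, 3}
  x = 4: [0↦4, 1↦2, 2↦3, 3↦3, 4↦3]  zeros at y ∈ ∅
Collecting zeros: affine points = {(1, 0), (1, 2), (2, 2), (3, 1), (3, 3)}.
Total count |C(F_5)_aff| = 5.


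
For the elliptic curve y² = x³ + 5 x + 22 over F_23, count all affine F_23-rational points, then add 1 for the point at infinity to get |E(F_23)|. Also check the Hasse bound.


Affine points = {(3, 8), (3, 15), (7, 3), (7, 20), (12, 4), (12, 19), (16, 9), (16, 14), (17, 11), (17, 12), (20, 7), (20, 16), (21, 2), (21, 21), (22, 4), (22, 19)}; affine count = 16; |E(F_23)| = 17.

Discriminant check: Δ ∝ 4a³ + 27b² = 4·5³ + 27·22² = 4·125 + 27·484 ≡ 21 (mod 23). Nonzero ⇒ E is nonsingular.
For each x ∈ F_23, compute rhs = x³ + 5·x + 22 mod 23, then count y ∈ F_23 with y² ≡ rhs.
  x = 0: rhs = 22, matching y values: none (0 points).
  x = 1: rhs = 5, matching y values: none (0 points).
  x = 2: rhs = 17, matching y values: none (0 points).
  x = 3: rhs = 18, matching y values: 8, 15 (2 points).
  x = 4: rhs = 14, matching y values: none (0 points).
  x = 5: rhs = 11, matching y values: none (0 points).
  x = 6: rhs = 15, matching y values: none (0 points).
  x = 7: rhs = 9, matching y values: 3, 20 (2 points).
  x = 8: rhs = 22, matching y values: none (0 points).
  x = 9: rhs = 14, matching y values: none (0 points).
  x = 10: rhs = 14, matching y values: none (0 points).
  x = 11: rhs = 5, matching y values: none (0 points).
  x = 12: rhs = 16, matching y values: 4, 19 (2 points).
  x = 13: rhs = 7, matching y values: none (0 points).
  x = 14: rhs = 7, matching y values: none (0 points).
  x = 15: rhs = 22, matching y values: none (0 points).
  x = 16: rhs = 12, matching y values: 9, 14 (2 points).
  x = 17: rhs = 6, matching y values: 11, 12 (2 points).
  x = 18: rhs = 10, matching y values: none (0 points).
  x = 19: rhs = 7, matching y values: none (0 points).
  x = 20: rhs = 3, matching y values: 7, 16 (2 points).
  x = 21: rhs = 4, matching y values: 2, 21 (2 points).
  x = 22: rhs = 16, matching y values: 4, 19 (2 points).
Total affine count: 16.
Full point count |E(F_23)| = 16 + 1 = 17.
Hasse bound: |17 − (23+1)| = |-7| = 7 ≤ 2√23 ≈ 9.5917 ✓.


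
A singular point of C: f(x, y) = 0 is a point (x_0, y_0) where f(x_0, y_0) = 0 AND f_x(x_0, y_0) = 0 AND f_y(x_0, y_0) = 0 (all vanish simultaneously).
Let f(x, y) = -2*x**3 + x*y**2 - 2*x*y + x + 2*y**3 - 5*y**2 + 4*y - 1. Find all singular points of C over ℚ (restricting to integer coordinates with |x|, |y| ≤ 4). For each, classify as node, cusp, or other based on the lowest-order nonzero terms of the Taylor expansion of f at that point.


Singular points: {(0, 1)}; classification: cusp.

Compute partial derivatives:
  f_x = -6*x**2 + y**2 - 2*y + 1.
  f_y = 2*x*y - 2*x + 6*y**2 - 10*y + 4.
Scan x_0 ∈ {−4, ..., 4}. For each x_0, f_y(x_0, y) is a polynomial in y; find its integer roots y ∈ {−4, ..., 4}, then test f_x and f at those candidates.
  x = -4: f_y(-4, y) = 6*y**2 - 18*y + 12; vanishes at y ∈ {1, 2}. (-4, 1): f_x = -96 ≠ 0; (-4, 2): f_x = -95 ≠ 0.
  x = -3: f_y(-3, y) = 6*y**2 - 16*y + 10; vanishes at y ∈ {1}. (-3, 1): f_x = -54 ≠ 0.
  x = -2: f_y(-2, y) = 6*y**2 - 14*y + 8; vanishes at y ∈ {1}. (-2, 1): f_x = -24 ≠ 0.
  x = -1: f_y(-1, y) = 6*y**2 - 12*y + 6; vanishes at y ∈ {1}. (-1, 1): f_x = -6 ≠ 0.
  x = 0: f_y(0, y) = 6*y**2 - 10*y + 4; vanishes at y ∈ {1}. (0, 1): f_x = 0, f = 0 — SINGULAR.
  x = 1: f_y(1, y) = 6*y**2 - 8*y + 2; vanishes at y ∈ {1}. (1, 1): f_x = -6 ≠ 0.
  x = 2: f_y(2, y) = 6*y**2 - 6*y; vanishes at y ∈ {0, 1}. (2, 0): f_x = -23 ≠ 0; (2, 1): f_x = -24 ≠ 0.
  x = 3: f_y(3, y) = 6*y**2 - 4*y - 2; vanishes at y ∈ {1}. (3, 1): f_x = -54 ≠ 0.
  x = 4: f_y(4, y) = 6*y**2 - 2*y - 4; vanishes at y ∈ {1}. (4, 1): f_x = -96 ≠ 0.
Only singular point on the grid: (0, 1).
Classify: substitute x = 0 + u, y = 1 + v and expand: f = -2*u**3 + u*v**2 + 2*v**3 + v**2.
No constant or linear terms (consistent with a singular point). Quadratic part: v**2. Cubic part: -2*u**3 + u*v**2 + 2*v**3.
The quadratic part v**2 is a perfect square, so there is a single (double) tangent line v = 0, i.e. y = 1. Restricting the cubic part to that line (v = 0) leaves -2*u**3 ≠ 0, so f is not divisible by v and the branch is v² ≈ 2*u**3 to lowest order — this is a cusp.
Classification: cusp.


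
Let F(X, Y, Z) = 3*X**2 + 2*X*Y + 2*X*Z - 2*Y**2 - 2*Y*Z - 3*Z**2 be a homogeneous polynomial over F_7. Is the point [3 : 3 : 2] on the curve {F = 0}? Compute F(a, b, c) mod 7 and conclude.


F(3,3,2) ≡ 1 (mod 7); P is NOT on the curve.

Evaluate F(3, 3, 2) term-by-term (mod 7).
  3*X**2 ↦ 3·9·1·1 = 27
  2*X*Y ↦ 2·3·3·1 = 18
  2*X*Z ↦ 2·3·1·2 = 12
  -2*Y**2 ↦ -2·1·9·1 = -18
  -2*Y*Z ↦ -2·1·3·2 = -12
  -3*Z**2 ↦ -3·1·1·4 = -12
Sum: F(3, 3, 2) = (27) + (18) + (12) + (-18) + (-12) + (-12) = 15.
Reducing mod 7: 15 ≡ 1 (mod 7).
Since F(a, b, c) ≡ 1 ≠ 0 (mod 7), P does NOT lie on the curve.


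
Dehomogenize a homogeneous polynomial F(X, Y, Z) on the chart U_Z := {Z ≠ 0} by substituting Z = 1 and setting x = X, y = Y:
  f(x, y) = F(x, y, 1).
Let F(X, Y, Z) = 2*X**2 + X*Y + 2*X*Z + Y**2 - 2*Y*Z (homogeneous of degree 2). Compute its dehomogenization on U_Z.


f(x, y) = 2*x**2 + x*y + 2*x + y**2 - 2*y

On U_Z we set Z = 1. Each monomial c·X^i·Y^j·Z^k in F becomes c·x^i·y^j·1^k = c·x^i·y^j.
Substituting Z = 1: F(X, Y, 1) = 2*x**2 + x*y + 2*x + y**2 - 2*y.
Note: deg(f) ≤ deg(F) = 2; strict inequality happens when F is divisible by Z (lost terms).


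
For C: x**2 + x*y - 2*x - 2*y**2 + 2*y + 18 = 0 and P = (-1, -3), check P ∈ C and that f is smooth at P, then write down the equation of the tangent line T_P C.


Tangent line at P: -7*x + 13*y + 32 = 0.

Step 1: f(-1, -3) = 0, so P lies on C.
Step 2: partial derivatives
  f_x(x, y) = 2*x + y - 2, f_y(x, y) = x - 4*y + 2.
  f_x(P) = -7, f_y(P) = 13 (gradient nonzero, so P is smooth).
Step 3: tangent line at P: -7·(x − -1) + 13·(y − -3) = 0.
Expanding: -7*x + 13*y + 32 = 0.


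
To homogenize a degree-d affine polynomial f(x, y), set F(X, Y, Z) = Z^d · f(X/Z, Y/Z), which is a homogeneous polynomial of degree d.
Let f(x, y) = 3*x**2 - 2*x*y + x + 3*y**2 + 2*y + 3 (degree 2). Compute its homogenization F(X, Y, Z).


F(X, Y, Z) = 3*X**2 - 2*X*Y + X*Z + 3*Y**2 + 2*Y*Z + 3*Z**2

deg(f) = 2.
Substitute x = X/Z, y = Y/Z into f, then multiply by Z^2.
  monomial 3·x^2·y^0 ↦ 3·X^2·Y^0·Z^0.
  monomial -2·x^1·y^1 ↦ -2·X^1·Y^1·Z^0.
  monomial 1·x^1·y^0 ↦ 1·X^1·Y^0·Z^1.
  monomial 3·x^0·y^2 ↦ 3·X^0·Y^2·Z^0.
  monomial 2·x^0·y^1 ↦ 2·X^0·Y^1·Z^1.
  monomial 3·x^0·y^0 ↦ 3·X^0·Y^0·Z^2.
Collecting: F(X, Y, Z) = 3*X**2 - 2*X*Y + X*Z + 3*Y**2 + 2*Y*Z + 3*Z**2.


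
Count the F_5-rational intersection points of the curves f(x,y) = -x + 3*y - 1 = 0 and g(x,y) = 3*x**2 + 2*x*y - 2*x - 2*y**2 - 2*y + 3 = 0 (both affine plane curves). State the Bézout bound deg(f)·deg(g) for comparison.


Common zeros: ∅; count = 0; Bézout bound = 2.

deg(f) = 1, deg(g) = 2, so Bézout bound = 2.
Scan x ∈ F_5. For each x, list the y ∈ F_5 with f(x, y) ≡ 0 and those with g(x, y) ≡ 0 (mod 5); the common zeros in that column are the intersection.
  x = 0: f ≡ 0 at y ∈ {2}; g ≡ 0 at y ∈ ∅; common: ∅.
  x = 1: f ≡ 0 at y ∈ {4}; g ≡ 0 at y ∈ ∅; common: ∅.
  x = 2: f ≡ 0 at y ∈ {1}; g ≡ 0 at y ∈ ∅; common: ∅.
  x = 3: f ≡ 0 at y ∈ {3}; g ≡ 0 at y ∈ ∅; common: ∅.
  x = 4: f ≡ 0 at y ∈ {0}; g ≡ 0 at y ∈ {4}; common: ∅.
Collecting: common zeros = ∅, so the count is 0.
Comparison with the Bézout bound: 0 ≤ 2 = deg(f)·deg(g), as expected for curves with no common component (the affine F_5-count falls short of the bound because intersections may lie at infinity, over extension fields, or carry multiplicity).


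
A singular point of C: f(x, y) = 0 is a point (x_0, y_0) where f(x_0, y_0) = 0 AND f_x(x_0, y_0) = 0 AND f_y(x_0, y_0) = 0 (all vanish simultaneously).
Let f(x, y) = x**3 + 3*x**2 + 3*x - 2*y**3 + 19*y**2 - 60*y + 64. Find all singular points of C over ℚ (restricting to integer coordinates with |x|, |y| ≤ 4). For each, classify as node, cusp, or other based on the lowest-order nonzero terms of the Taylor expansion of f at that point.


Singular points: {(-1, 3)}; classification: cusp.

Compute partial derivatives:
  f_x = 3*x**2 + 6*x + 3.
  f_y = -6*y**2 + 38*y - 60.
Scan x_0 ∈ {−4, ..., 4}. For each x_0, f_y(x_0, y) is a polynomial in y; find its integer roots y ∈ {−4, ..., 4}, then test f_x and f at those candidates.
  x = -4: f_y(-4, y) = -6*y**2 + 38*y - 60; vanishes at y ∈ {3}. (-4, 3): f_x = 27 ≠ 0.
  x = -3: f_y(-3, y) = -6*y**2 + 38*y - 60; vanishes at y ∈ {3}. (-3, 3): f_x = 12 ≠ 0.
  x = -2: f_y(-2, y) = -6*y**2 + 38*y - 60; vanishes at y ∈ {3}. (-2, 3): f_x = 3 ≠ 0.
  x = -1: f_y(-1, y) = -6*y**2 + 38*y - 60; vanishes at y ∈ {3}. (-1, 3): f_x = 0, f = 0 — SINGULAR.
  x = 0: f_y(0, y) = -6*y**2 + 38*y - 60; vanishes at y ∈ {3}. (0, 3): f_x = 3 ≠ 0.
  x = 1: f_y(1, y) = -6*y**2 + 38*y - 60; vanishes at y ∈ {3}. (1, 3): f_x = 12 ≠ 0.
  x = 2: f_y(2, y) = -6*y**2 + 38*y - 60; vanishes at y ∈ {3}. (2, 3): f_x = 27 ≠ 0.
  x = 3: f_y(3, y) = -6*y**2 + 38*y - 60; vanishes at y ∈ {3}. (3, 3): f_x = 48 ≠ 0.
  x = 4: f_y(4, y) = -6*y**2 + 38*y - 60; vanishes at y ∈ {3}. (4, 3): f_x = 75 ≠ 0.
Only singular point on the grid: (-1, 3).
Classify: substitute x = -1 + u, y = 3 + v and expand: f = u**3 - 2*v**3 + v**2.
No constant or linear terms (consistent with a singular point). Quadratic part: v**2. Cubic part: u**3 - 2*v**3.
The quadratic part v**2 is a perfect square, so there is a single (double) tangent line v = 0, i.e. y = 3. Restricting the cubic part to that line (v = 0) leaves u**3 ≠ 0, so f is not divisible by v and the branch is v² ≈ -u**3 to lowest order — this is a cusp.
Classification: cusp.


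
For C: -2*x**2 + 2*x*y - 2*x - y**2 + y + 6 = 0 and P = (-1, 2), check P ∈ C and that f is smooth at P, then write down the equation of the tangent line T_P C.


Tangent line at P: 6*x - 5*y + 16 = 0.

Step 1: f(-1, 2) = 0, so P lies on C.
Step 2: partial derivatives
  f_x(x, y) = -4*x + 2*y - 2, f_y(x, y) = 2*x - 2*y + 1.
  f_x(P) = 6, f_y(P) = -5 (gradient nonzero, so P is smooth).
Step 3: tangent line at P: 6·(x − -1) + -5·(y − 2) = 0.
Expanding: 6*x - 5*y + 16 = 0.


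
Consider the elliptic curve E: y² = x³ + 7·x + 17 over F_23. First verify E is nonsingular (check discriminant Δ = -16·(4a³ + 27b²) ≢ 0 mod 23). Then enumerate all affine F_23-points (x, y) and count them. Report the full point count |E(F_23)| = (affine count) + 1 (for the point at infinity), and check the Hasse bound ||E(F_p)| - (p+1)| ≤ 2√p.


Affine points = {(1, 5), (1, 18), (2, 4), (2, 19), (5, 4), (5, 19), (7, 8), (7, 15), (9, 2), (9, 21), (10, 11), (10, 12), (12, 9), (12, 14), (15, 1), (15, 22), (16, 4), (16, 19), (17, 9), (17, 14), (18, 8), (18, 15), (21, 8), (21, 15), (22, 3), (22, 20)}; affine count = 26; |E(F_23)| = 27.

Discriminant check: Δ ∝ 4a³ + 27b² = 4·7³ + 27·17² = 4·343 + 27·289 ≡ 21 (mod 23). Nonzero ⇒ E is nonsingular.
For each x ∈ F_23, compute rhs = x³ + 7·x + 17 mod 23, then count y ∈ F_23 with y² ≡ rhs.
  x = 0: rhs = 17, matching y values: none (0 points).
  x = 1: rhs = 2, matching y values: 5, 18 (2 points).
  x = 2: rhs = 16, matching y values: 4, 19 (2 points).
  x = 3: rhs = 19, matching y values: none (0 points).
  x = 4: rhs = 17, matching y values: none (0 points).
  x = 5: rhs = 16, matching y values: 4, 19 (2 points).
  x = 6: rhs = 22, matching y values: none (0 points).
  x = 7: rhs = 18, matching y values: 8, 15 (2 points).
  x = 8: rhs = 10, matching y values: none (0 points).
  x = 9: rhs = 4, matching y values: 2, 21 (2 points).
  x = 10: rhs = 6, matching y values: 11, 12 (2 points).
  x = 11: rhs = 22, matching y values: none (0 points).
  x = 12: rhs = 12, matching y values: 9, 14 (2 points).
  x = 13: rhs = 5, matching y values: none (0 points).
  x = 14: rhs = 7, matching y values: none (0 points).
  x = 15: rhs = 1, matching y values: 1, 22 (2 points).
  x = 16: rhs = 16, matching y values: 4, 19 (2 points).
  x = 17: rhs = 12, matching y values: 9, 14 (2 points).
  x = 18: rhs = 18, matching y values: 8, 15 (2 points).
  x = 19: rhs = 17, matching y values: none (0 points).
  x = 20: rhs = 15, matching y values: none (0 points).
  x = 21: rhs = 18, matching y values: 8, 15 (2 points).
  x = 22: rhs = 9, matching y values: 3, 20 (2 points).
Total affine count: 26.
Full point count |E(F_23)| = 26 + 1 = 27.
Hasse bound: |27 − (23+1)| = |3| = 3 ≤ 2√23 ≈ 9.5917 ✓.


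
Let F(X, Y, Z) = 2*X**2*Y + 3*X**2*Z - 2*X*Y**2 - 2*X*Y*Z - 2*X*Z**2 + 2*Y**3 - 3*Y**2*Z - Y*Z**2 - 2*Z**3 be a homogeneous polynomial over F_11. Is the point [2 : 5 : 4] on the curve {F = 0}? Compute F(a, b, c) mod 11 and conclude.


F(2,5,4) ≡ 4 (mod 11); P is NOT on the curve.

Evaluate F(2, 5, 4) term-by-term (mod 11).
  2*X**2*Y ↦ 2·4·5·1 = 40
  3*X**2*Z ↦ 3·4·1·4 = 48
  -2*X*Y**2 ↦ -2·2·25·1 = -100
  -2*X*Y*Z ↦ -2·2·5·4 = -80
  -2*X*Z**2 ↦ -2·2·1·16 = -64
  2*Y**3 ↦ 2·1·125·1 = 250
  -3*Y**2*Z ↦ -3·1·25·4 = -300
  -Y*Z**2 ↦ -1·1·5·16 = -80
  -2*Z**3 ↦ -2·1·1·64 = -128
Sum: F(2, 5, 4) = (40) + (48) + (-100) + (-80) + (-64) + (250) + (-300) + (-80) + (-128) = -414.
Reducing mod 11: -414 ≡ 4 (mod 11).
Since F(a, b, c) ≡ 4 ≠ 0 (mod 11), P does NOT lie on the curve.


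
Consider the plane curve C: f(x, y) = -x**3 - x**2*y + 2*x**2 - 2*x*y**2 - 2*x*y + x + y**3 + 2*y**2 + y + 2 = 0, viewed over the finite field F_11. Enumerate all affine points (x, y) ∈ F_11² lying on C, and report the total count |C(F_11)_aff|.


Affine F_11-points: {(0, 9), (1, 9), (2, 5), (3, 3), (3, 9), (4, 2), (7, 10), (8, 0), (9, 7), (10, 1)}; count = 10.

For each of the 121 pairs (x, y) ∈ F_11², evaluate f(x, y) mod 11. Record the zeros.
  x = 0: [0↦2, 1↦6, 2↦9, 3↦6, 4↦3, 5↦6, 6↦10, 7↦10, 8↦1, 9↦0, 10↦2]  zeros at y ∈ {9}
  x = 1: [0↦4, 1↦3, 2↦8, 3↦3, 4↦5, 5↦9, 6↦10, 7↦3, 8↦5, 9↦0, 10↦5]  zeros at y ∈ {9}
  x = 2: [0↦4, 1↦7, 2↦1, 3↦3, 4↦8, 5↦0, 6↦7, 7↦2, 8↦2, 9↦2, 10↦8]  zeros at y ∈ {5}
  x = 3: [0↦7, 1↦1, 2↦4, 3↦0, 4↦6, 5↦6, 6↦6, 7↦1, 8↦8, 9↦0, 10↦5]  zeros at y ∈ {3, 9}
  x = 4: [0↦7, 1↦1, 2↦0, 3↦10, 4↦4, 5↦10, 6↦1, 7↦5, 8↦6, 9↦10, 10↦1]  zeros at y ∈ {2}
  x = 5: [0↦9, 1↦1, 2↦5, 3↦5, 4↦7, 5↦6, 6↦8, 7↦8, 8↦1, 9↦4, 10↦1]  zeros at y ∈ ∅
  x = 6: [0↦7, 1↦6, 2↦2, 3↦1, 4↦9, 5↦10, 6↦10, 7↦4, 8↦9, 9↦9, 10↦10]  zeros at y ∈ ∅
  x = 7: [0↦6, 1↦10, 2↦7, 3↦3, 4↦4, 5↦5, 6↦1, 7↦9, 8↦2, 9↦8, 10↦0]  zeros at y ∈ {10}
  x = 8: [0↦0, 1↦7, 2↦3, 3↦5, 4↦8, 5↦7, 6↦8, 7↦6, 8↦7, 9↦6, 10↦9]  zeros at y ∈ {0}
  x = 9: [0↦5, 1↦2, 2↦6, 3↦1, 4↦4, 5↦10, 6↦3, 7↦0, 8↦7, 9↦8, 10↦9]  zeros at y ∈ {7}
  x = 10: [0↦4, 1↦0, 2↦10, 3↦7, 4↦8, 5↦8, 6↦2, 7↦7, 8↦7, 9↦8, 10↦5]  zeros at y ∈ {1}
Collecting zeros: affine points = {(0, 9), (1, 9), (2, 5), (3, 3), (3, 9), (4, 2), (7, 10), (8, 0), (9, 7), (10, 1)}.
Total count |C(F_11)_aff| = 10.
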